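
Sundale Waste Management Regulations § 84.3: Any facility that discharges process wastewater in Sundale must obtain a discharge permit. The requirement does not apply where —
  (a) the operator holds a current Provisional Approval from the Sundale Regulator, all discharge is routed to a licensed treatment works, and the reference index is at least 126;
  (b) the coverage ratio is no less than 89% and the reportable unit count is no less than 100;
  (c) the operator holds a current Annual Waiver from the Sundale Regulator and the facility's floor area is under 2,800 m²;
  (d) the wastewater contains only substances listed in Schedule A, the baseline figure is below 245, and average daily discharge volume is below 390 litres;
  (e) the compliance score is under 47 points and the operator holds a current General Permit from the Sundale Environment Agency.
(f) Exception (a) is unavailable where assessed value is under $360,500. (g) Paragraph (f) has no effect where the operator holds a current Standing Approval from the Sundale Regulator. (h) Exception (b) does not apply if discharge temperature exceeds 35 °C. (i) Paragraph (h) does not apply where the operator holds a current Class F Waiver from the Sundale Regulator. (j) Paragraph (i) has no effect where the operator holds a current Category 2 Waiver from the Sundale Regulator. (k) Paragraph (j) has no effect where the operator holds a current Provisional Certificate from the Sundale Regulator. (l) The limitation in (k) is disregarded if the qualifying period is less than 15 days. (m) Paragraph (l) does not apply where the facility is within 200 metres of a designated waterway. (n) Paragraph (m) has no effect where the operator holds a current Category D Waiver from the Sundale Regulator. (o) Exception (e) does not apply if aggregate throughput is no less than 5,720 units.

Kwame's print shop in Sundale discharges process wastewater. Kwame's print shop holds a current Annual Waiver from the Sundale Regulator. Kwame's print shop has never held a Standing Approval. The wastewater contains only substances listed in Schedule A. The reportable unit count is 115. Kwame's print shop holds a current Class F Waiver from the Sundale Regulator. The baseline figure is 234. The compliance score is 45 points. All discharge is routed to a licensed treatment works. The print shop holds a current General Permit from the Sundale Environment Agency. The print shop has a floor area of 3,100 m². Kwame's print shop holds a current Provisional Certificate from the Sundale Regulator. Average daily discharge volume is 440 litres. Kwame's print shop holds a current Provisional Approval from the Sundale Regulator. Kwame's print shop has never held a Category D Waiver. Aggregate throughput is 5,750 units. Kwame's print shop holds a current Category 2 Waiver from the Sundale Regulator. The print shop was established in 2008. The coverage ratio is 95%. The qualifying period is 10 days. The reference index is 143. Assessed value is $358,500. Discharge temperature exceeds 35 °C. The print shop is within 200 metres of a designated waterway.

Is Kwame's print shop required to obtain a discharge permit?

Exception (a): a current Provisional Approval is held; discharge is routed to a licensed treatment works; the reference index is 143, meeting the 126 threshold — every condition holds. Turning to paragraphs (f)–(g): (f) is triggered — assessed value is $358,500, under the $360,500 limit. (g) is not triggered (the Standing Approval is not current), so (f) stands. Exception (a) does not apply.
All of (b)'s requirements are met (the coverage ratio is 95%, meeting the 89% threshold; the reportable unit count is 115, meeting the 100 threshold). As to paragraphs (h)–(n): (h) would limit (b) — discharge temperature exceeds 35 °C — but (i) sets (h) aside: (i) operates against (h): a current Class F Waiver is held. (j) applies (a current Category 2 Waiver is held), but yields to (k): (k) operates against (j): a current Provisional Certificate is held. (l) is engaged (the qualifying period is 10 days, less than the 15 days limit), but is displaced by (m): (m) operates against (l): the print shop is within 200 m of a designated waterway. (n), which would lift (m), does not operate here — there is no Category D Waiver in force. Exception (b) stands.
Exception (c) fails — the facility's floor area is 3,100 m², not under 2,800 m².
Exception (d) requires that average daily discharge volume is below 390 litres; but average daily discharge volume is 440 litres, not below 390 litres, so (d) is unavailable.
All of (e)'s requirements are met (the compliance score is 45 points, under the 47 points limit; a current General Permit is held). Turning to paragraph (o): (o) operates against (e): aggregate throughput is 5,750 units, meeting the 5,720 units threshold. Exception (e) does not apply.

No — exception (b) applies; Kwame's print shop is not required to obtain a discharge permit.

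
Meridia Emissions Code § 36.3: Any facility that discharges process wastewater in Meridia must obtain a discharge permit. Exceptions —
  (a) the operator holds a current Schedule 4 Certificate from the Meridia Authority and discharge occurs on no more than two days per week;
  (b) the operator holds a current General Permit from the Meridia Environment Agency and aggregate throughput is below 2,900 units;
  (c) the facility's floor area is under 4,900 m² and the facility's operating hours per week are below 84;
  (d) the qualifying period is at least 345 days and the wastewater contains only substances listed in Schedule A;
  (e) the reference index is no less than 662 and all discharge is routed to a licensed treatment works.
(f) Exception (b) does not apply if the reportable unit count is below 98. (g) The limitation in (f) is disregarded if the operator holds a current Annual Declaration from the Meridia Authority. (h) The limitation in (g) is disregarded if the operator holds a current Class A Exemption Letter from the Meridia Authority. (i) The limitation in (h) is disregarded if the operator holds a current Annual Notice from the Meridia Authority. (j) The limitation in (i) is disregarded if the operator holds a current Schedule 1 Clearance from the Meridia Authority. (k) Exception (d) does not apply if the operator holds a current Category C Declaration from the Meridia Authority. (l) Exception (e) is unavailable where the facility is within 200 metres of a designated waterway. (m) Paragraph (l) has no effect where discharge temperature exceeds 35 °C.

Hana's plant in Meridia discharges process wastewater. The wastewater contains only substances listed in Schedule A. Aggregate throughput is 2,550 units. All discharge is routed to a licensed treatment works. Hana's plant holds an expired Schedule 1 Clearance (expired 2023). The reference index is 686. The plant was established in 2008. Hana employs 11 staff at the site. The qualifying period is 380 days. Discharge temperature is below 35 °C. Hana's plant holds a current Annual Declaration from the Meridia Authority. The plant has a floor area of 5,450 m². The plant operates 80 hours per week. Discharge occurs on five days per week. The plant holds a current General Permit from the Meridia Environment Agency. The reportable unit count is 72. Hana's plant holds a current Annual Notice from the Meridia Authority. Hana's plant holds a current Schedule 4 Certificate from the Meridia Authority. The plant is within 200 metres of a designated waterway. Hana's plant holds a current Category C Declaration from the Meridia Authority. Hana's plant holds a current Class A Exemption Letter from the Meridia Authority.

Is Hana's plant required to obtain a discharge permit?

No — exception (b) applies; Hana's plant is not required to obtain a discharge permit.

Exception (a) requires that discharge occurs on no more than two days per week; but discharge occurs on five days per week, so (a) is unavailable.
Exception (b) is satisfied on its face — a current General Permit is held; aggregate throughput is 2,550 units, below the 2,900 units limit. Under paragraphs (f)–(j): (f) would limit (b) — the reportable unit count is 72, below the 98 limit — but (g) sets (f) aside: (g) is engaged — a current Annual Declaration is held. (h) would limit (g) — a current Class A Exemption Letter is held — but (i) sets (h) aside: (i) operates against (h): a current Annual Notice is held. (j), which would lift (i), does not operate here — the Schedule 1 Clearance is not current. (b) remains available.
Exception (c) requires that the facility's floor area is under 4,900 m²; but the facility's floor area is 5,450 m², not under 4,900 m², so (c) is unavailable.
Exception (d): the qualifying period is 380 days, meeting the 345 days threshold; the wastewater is Schedule-A-only — every condition holds. But applying paragraph (k): (k) is triggered — a current Category C Declaration is held. (d) is therefore removed.
Exception (e): the reference index is 686, meeting the 662 threshold; discharge is routed to a licensed treatment works — every condition holds. However, paragraphs (l)–(m) must be considered: (l) operates against (e): the plant is within 200 m of a designated waterway. (m), which would lift (l), is inapplicable — discharge temperature is below 35 °C. So (e) is unavailable.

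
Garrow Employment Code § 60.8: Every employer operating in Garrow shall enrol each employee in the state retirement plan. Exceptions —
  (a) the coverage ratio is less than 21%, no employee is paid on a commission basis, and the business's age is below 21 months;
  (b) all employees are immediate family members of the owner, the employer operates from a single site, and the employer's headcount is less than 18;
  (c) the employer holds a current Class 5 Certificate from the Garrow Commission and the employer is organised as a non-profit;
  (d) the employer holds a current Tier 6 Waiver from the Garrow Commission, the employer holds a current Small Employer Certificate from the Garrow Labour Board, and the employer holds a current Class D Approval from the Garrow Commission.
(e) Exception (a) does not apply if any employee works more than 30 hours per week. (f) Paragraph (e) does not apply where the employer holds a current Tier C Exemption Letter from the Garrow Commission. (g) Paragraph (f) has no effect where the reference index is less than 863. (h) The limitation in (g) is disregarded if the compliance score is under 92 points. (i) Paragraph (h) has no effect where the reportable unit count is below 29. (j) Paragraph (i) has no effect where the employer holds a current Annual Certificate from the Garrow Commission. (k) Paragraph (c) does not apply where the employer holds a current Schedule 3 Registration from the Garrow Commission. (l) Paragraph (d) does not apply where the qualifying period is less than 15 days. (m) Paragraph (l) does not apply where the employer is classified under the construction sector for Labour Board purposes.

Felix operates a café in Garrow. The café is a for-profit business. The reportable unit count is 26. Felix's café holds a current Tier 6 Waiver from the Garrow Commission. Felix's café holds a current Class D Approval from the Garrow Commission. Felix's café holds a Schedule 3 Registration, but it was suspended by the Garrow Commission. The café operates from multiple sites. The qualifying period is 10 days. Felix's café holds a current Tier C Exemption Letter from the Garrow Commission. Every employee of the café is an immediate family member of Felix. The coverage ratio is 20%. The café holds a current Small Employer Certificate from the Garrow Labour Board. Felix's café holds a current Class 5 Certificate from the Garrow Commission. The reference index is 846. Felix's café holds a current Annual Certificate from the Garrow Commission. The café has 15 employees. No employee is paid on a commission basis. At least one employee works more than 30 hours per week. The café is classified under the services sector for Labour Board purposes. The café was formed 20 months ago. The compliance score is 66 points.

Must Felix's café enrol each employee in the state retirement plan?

No — exception (a) applies; Felix's café is not required to enrol each employee in the state retirement plan.

Exception (a): the coverage ratio is 20%, less than the 21% limit; no employee is paid on commission; the business's age is 20 months, below the 21 months limit — every condition holds. Applying paragraphs (e)–(j): (e) would limit (a) — at least one employee exceeds 30 hours/week — but (f) sets (e) aside: (f) operates against (e): a current Tier C Exemption Letter is held. (g) would limit (f) — the reference index is 846, less than the 863 limit — but (h) sets (g) aside: (h) operates against (g): the compliance score is 66 points, under the 92 points limit. (i) applies (the reportable unit count is 26, below the 29 limit), but is overridden by (j): (j) operates — a current Annual Certificate is held. Exception (a) stands.
Exception (b) does not apply: the employer operates from multiple sites.
Exception (c) fails — the employer is for-profit.
All of (d)'s requirements are met (a current Tier 6 Waiver is held; a current Small Employer Certificate is held; a current Class D Approval is held). Turning to paragraphs (l)–(m): (l) applies — the qualifying period is 10 days, less than the 15 days limit. (m), which would lift (l), does not operate here — the café is classified under the services sector. (d) is therefore removed.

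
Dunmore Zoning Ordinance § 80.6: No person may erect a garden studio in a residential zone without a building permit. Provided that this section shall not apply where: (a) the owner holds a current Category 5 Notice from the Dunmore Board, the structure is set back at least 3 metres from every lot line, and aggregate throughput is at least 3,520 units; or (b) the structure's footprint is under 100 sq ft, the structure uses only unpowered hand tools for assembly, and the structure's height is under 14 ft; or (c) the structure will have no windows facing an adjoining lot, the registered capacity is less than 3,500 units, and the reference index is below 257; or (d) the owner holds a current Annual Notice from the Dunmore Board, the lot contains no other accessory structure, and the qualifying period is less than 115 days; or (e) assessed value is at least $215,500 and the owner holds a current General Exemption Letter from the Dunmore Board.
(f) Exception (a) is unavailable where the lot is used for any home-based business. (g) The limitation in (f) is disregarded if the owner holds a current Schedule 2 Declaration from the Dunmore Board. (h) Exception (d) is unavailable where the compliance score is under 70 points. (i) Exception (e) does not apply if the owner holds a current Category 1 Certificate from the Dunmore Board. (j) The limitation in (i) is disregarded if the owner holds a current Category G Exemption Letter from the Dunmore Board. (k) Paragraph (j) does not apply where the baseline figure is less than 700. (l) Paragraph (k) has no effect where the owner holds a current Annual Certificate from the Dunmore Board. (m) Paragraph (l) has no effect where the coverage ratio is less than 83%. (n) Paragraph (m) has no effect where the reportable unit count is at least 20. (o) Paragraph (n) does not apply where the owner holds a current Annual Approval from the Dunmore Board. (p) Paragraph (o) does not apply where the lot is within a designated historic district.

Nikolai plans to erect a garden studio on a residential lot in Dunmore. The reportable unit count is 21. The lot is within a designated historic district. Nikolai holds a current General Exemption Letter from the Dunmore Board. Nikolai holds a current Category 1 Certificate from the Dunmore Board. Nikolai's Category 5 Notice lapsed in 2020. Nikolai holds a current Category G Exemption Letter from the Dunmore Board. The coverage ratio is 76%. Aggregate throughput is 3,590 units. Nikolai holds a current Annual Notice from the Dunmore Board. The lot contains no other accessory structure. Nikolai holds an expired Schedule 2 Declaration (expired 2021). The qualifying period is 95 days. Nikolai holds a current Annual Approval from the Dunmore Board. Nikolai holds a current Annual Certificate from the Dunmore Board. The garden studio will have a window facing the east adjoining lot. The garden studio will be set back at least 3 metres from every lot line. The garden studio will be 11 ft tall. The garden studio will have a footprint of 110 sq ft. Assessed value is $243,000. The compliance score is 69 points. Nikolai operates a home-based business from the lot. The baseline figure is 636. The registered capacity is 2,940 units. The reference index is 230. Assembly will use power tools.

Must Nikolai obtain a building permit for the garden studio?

Exception (a) requires that the owner holds a current Category 5 Notice from the Dunmore Board; but no current Category 5 Notice is held, so (a) is unavailable.
Exception (b) requires that the structure's footprint is under 100 sq ft; but the structure's footprint is 110 sq ft, not under 100 sq ft, so (b) is unavailable.
Exception (c) requires that the structure will have no windows facing an adjoining lot; but a window faces an adjoining lot, so (c) is unavailable.
Exception (d) is satisfied on its face — a current Annual Notice is held; the lot has no other accessory structure; the qualifying period is 95 days, less than the 115 days limit. But applying paragraph (h): (h) operates against (d): the compliance score is 69 points, under the 70 points limit. So (d) is unavailable.
Exception (e) is satisfied on its face — assessed value is $243,000, meeting the $215,500 threshold; a current General Exemption Letter is held. As to paragraphs (i)–(p): (i) applies (a current Category 1 Certificate is held), but is displaced by (j): (j) is triggered — a current Category G Exemption Letter is held. (k) applies (the baseline figure is 636, less than the 700 limit), but is set aside by (l): (l) operates — a current Annual Certificate is held. (m) would limit (l) — the coverage ratio is 76%, less than the 83% limit — but (n) sets (m) aside: (n) operates against (m): the reportable unit count is 21, meeting the 20 threshold. (o) is engaged (a current Annual Approval is held), but is displaced by (p): (p) is engaged — the lot is in a historic district. (e) remains available.

No — exception (e) applies; Nikolai does not need a building permit.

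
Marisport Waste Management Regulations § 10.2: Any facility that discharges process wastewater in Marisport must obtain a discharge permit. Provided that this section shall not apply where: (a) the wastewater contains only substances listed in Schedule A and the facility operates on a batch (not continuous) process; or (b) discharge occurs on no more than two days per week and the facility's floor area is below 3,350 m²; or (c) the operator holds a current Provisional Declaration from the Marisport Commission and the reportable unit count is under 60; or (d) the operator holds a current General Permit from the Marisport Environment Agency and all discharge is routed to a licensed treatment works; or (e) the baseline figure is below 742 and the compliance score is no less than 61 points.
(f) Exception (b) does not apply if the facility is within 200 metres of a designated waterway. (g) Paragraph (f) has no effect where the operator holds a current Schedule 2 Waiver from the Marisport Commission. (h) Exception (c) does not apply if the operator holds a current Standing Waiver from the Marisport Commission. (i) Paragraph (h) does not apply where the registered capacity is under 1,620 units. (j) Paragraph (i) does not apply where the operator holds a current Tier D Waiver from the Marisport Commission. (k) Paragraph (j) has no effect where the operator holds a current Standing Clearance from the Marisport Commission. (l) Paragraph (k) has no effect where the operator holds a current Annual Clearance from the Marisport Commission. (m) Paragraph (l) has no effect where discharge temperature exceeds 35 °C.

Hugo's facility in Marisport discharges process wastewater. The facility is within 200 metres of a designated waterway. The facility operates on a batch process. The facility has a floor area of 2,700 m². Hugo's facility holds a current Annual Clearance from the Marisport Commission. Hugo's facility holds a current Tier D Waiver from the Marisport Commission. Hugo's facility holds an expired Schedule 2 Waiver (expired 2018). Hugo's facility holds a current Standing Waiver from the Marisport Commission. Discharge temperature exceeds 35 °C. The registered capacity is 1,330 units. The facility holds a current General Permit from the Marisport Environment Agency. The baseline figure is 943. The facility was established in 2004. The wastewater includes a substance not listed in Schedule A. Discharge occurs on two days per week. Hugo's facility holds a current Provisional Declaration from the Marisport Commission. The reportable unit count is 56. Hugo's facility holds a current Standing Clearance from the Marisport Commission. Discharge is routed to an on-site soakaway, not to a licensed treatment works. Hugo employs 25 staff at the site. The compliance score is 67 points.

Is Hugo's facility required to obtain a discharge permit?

No — exception (c) applies; Hugo's facility is not required to obtain a discharge permit.

Exception (a) fails — the wastewater includes a non-Schedule-A substance.
Exception (b)'s conditions are all satisfied: discharge occurs on no more than two days per week; the facility's floor area is 2,700 m², below the 3,350 m² limit. However, paragraphs (f)–(g) must be considered: (f) operates against (b): the facility is within 200 m of a designated waterway. (g), which would lift (f), is not triggered — the Schedule 2 Waiver is not current. So (b) is unavailable.
Exception (c): a current Provisional Declaration is held; the reportable unit count is 56, under the 60 limit — every condition holds. As to paragraphs (h)–(m): (h) operates (a current Standing Waiver is held), but is set aside by (i): (i) operates against (h): the registered capacity is 1,330 units, under the 1,620 units limit. (j) operates (a current Tier D Waiver is held), but is displaced by (k): (k) operates against (j): a current Standing Clearance is held. (l) would limit (k) — a current Annual Clearance is held — but (m) sets (l) aside: (m) operates against (l): discharge temperature exceeds 35 °C. So (c) applies.
Exception (d) does not apply: discharge is not routed to a licensed treatment works.
Exception (e) does not apply: the baseline figure is 943, not below 742.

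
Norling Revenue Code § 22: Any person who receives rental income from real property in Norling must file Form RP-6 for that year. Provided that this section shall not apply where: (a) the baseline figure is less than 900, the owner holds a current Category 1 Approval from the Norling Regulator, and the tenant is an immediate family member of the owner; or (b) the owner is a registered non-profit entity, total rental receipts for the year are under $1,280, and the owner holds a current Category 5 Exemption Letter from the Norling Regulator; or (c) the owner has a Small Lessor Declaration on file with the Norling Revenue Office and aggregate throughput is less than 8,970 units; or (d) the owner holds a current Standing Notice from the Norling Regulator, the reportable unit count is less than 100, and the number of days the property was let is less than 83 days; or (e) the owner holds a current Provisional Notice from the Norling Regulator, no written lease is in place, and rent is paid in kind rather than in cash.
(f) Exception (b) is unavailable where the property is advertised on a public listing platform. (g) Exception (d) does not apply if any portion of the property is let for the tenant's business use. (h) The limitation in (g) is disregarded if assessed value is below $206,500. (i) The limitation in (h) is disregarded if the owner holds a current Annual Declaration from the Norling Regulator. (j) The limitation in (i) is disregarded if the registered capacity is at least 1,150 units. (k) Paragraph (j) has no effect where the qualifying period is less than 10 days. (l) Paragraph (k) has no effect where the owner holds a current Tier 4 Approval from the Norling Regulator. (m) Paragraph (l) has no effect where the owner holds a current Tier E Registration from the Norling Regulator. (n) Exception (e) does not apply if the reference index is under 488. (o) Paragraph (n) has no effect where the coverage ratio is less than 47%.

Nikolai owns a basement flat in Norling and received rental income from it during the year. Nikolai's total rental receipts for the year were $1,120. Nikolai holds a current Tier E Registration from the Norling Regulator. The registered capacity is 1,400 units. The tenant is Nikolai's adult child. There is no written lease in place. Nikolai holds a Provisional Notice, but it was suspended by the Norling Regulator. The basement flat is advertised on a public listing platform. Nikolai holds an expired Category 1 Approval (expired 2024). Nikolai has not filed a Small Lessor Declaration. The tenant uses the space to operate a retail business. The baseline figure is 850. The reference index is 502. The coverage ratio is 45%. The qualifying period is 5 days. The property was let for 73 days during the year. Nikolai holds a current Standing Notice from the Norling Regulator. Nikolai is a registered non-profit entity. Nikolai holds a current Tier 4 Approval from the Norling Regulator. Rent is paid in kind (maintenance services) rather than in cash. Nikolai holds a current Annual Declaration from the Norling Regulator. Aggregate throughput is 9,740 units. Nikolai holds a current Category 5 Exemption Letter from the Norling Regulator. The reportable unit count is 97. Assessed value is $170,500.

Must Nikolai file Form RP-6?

Exception (a) does not apply: the Category 1 Approval is not current.
Exception (b)'s conditions are all satisfied: Nikolai is a registered non-profit; total rental receipts for the year are $1,120, under the $1,280 limit; a current Category 5 Exemption Letter is held. However, paragraph (f) must be considered: (f) operates against (b): the property is publicly advertised. Exception (b) does not apply.
Exception (c) does not apply: no Small Lessor Declaration is on file.
Exception (d) is satisfied on its face — a current Standing Notice is held; the reportable unit count is 97, less than the 100 limit; the number of days the property was let is 73 days, less than the 83 days limit. However, paragraphs (g)–(m) must be considered: (g) operates against (d): the space is let for business use. (h) is triggered (assessed value is $170,500, below the $206,500 limit), but is set aside by (i): (i) operates against (h): a current Annual Declaration is held. (j) operates (the registered capacity is 1,400 units, meeting the 1,150 units threshold), but is overridden by (k): (k) operates against (j): the qualifying period is 5 days, less than the 10 days limit. (l) is engaged (a current Tier 4 Approval is held), but is displaced by (m): (m) operates against (l): a current Tier E Registration is held. Exception (d) does not apply.
Exception (e) does not apply: the Provisional Notice is not current.
No exception applies. The general rule governs.

Yes — Nikolai must file Form RP-6.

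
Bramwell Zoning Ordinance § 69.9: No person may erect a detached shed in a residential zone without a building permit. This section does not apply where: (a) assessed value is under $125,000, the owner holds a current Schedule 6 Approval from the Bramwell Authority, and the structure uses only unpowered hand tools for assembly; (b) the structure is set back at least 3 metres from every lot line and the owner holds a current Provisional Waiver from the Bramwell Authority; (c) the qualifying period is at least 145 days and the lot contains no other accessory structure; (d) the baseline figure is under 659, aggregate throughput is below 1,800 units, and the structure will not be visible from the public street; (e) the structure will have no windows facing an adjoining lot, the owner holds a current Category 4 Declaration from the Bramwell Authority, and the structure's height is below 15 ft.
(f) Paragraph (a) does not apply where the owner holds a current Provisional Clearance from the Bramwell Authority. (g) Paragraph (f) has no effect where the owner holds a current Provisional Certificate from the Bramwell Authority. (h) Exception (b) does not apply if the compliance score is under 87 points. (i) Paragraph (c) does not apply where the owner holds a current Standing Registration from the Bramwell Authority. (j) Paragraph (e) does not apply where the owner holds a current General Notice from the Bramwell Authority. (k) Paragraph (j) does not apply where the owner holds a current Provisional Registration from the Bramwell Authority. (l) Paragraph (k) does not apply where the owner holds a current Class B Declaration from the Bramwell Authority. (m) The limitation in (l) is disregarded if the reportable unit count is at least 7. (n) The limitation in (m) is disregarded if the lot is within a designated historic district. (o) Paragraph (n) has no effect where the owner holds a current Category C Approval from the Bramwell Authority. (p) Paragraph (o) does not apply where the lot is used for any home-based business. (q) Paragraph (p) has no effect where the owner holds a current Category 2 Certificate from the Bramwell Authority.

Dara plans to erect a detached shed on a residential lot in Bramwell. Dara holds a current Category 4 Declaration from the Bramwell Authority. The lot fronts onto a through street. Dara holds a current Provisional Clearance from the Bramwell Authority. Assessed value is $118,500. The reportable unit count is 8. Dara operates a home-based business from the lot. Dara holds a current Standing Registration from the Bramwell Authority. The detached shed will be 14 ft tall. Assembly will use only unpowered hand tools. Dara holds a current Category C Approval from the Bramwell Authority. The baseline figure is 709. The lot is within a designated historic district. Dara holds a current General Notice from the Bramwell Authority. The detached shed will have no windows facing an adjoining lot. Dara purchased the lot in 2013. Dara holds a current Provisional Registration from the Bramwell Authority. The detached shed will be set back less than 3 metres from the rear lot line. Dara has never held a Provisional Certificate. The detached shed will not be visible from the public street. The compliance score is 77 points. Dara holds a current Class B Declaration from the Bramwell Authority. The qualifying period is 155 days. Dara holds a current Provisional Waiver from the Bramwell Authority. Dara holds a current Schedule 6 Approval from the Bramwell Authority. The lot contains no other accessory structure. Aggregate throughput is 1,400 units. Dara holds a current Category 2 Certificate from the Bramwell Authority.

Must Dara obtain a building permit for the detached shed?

All of (a)'s requirements are met (assessed value is $118,500, under the $125,000 limit; a current Schedule 6 Approval is held; assembly uses only hand tools). However, paragraphs (f)–(g) must be considered: (f) applies — a current Provisional Clearance is held. (g), which would lift (f), is inapplicable — there is no Provisional Certificate in force. (a) is therefore removed.
Exception (b) requires that the structure is set back at least 3 metres from every lot line; but the rear setback is under 3 m, so (b) is unavailable.
Exception (c): the qualifying period is 155 days, meeting the 145 days threshold; the lot has no other accessory structure — every condition holds. Turning to paragraph (i): (i) operates against (c): a current Standing Registration is held. Exception (c) does not apply.
Exception (d) fails — the baseline figure is 709, not under 659.
Exception (e): no windows face an adjoining lot; a current Category 4 Declaration is held; the structure's height is 14 ft, below the 15 ft limit — every condition holds. Applying paragraphs (j)–(q): (j) would limit (e) — a current General Notice is held — but (k) sets (j) aside: (k) operates against (j): a current Provisional Registration is held. (l) would limit (k) — a current Class B Declaration is held — but (m) sets (l) aside: (m) operates against (l): the reportable unit count is 8, meeting the 7 threshold. (n) would limit (m) — the lot is in a historic district — but (o) sets (n) aside: (o) is engaged — a current Category C Approval is held. (p) would limit (o) — a home-based business operates on the lot — but (q) sets (p) aside: (q) operates — a current Category 2 Certificate is held. So (e) applies.

No — exception (e) applies; Dara does not need a building permit.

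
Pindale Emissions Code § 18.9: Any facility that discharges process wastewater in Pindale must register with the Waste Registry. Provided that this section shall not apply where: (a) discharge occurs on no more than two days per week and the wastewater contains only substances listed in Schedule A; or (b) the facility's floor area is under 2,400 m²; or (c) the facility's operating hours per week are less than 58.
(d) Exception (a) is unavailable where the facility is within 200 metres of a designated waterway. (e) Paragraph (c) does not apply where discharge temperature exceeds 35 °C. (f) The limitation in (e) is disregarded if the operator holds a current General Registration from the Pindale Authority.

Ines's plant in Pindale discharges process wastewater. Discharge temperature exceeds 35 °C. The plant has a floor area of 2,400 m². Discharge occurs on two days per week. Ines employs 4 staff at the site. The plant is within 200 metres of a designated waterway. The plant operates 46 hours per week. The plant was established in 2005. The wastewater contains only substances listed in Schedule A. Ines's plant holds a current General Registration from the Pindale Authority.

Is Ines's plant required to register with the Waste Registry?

No — exception (c) applies; Ines's plant is not required to register with the Waste Registry.

Exception (a): discharge occurs on no more than two days per week; the wastewater is Schedule-A-only — every condition holds. Turning to paragraph (d): (d) is triggered — the plant is within 200 m of a designated waterway. Exception (a) does not apply.
Exception (b) fails — the facility's floor area is 2,400 m², not under 2,400 m².
Exception (c)'s conditions are all satisfied: the facility's operating hours per week are 46, less than the 58 limit. Applying paragraphs (e)–(f): (e) would limit (c) — discharge temperature exceeds 35 °C — but (f) sets (e) aside: (f) operates — a current General Registration is held. So (c) applies.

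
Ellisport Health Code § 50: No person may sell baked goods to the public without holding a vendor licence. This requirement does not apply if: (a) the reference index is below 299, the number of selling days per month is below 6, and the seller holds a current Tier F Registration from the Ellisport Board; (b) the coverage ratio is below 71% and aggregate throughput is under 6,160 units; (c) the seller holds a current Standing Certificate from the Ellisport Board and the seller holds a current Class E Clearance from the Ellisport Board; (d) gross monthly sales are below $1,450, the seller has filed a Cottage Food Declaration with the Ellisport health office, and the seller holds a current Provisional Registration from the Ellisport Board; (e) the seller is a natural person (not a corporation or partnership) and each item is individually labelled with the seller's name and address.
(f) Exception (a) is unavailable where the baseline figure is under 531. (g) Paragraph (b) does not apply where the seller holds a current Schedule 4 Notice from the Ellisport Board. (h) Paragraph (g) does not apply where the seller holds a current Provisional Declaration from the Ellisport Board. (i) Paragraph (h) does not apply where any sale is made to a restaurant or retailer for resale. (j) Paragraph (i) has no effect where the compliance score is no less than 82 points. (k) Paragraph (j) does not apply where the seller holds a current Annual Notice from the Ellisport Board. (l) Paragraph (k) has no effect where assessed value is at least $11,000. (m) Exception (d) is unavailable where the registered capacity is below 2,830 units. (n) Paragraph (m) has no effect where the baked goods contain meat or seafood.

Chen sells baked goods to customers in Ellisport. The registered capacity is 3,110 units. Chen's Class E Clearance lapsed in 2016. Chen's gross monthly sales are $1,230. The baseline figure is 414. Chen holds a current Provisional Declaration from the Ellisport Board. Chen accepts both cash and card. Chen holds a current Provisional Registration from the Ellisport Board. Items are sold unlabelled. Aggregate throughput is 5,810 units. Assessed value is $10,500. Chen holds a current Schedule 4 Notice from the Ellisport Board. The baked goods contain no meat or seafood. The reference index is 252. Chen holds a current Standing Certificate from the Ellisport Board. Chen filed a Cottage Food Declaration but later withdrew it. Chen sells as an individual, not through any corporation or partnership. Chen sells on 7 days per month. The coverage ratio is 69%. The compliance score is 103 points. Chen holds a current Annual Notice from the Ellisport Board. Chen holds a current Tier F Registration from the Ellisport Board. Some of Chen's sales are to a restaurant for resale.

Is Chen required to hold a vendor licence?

Yes — Chen must hold a vendor licence.

Exception (a) requires that the number of selling days per month is below 6; but the number of selling days per month is 7, not below 6, so (a) is unavailable.
Exception (b)'s conditions are all satisfied: the coverage ratio is 69%, below the 71% limit; aggregate throughput is 5,810 units, under the 6,160 units limit. Turning to paragraphs (g)–(l): (g) operates — a current Schedule 4 Notice is held. (h) operates (a current Provisional Declaration is held), but is overridden by (i): (i) is engaged — some sales are to a restaurant for resale. (j) operates (the compliance score is 103 points, meeting the 82 points threshold), but is set aside by (k): (k) operates — a current Annual Notice is held. (l), which would lift (k), is inapplicable — assessed value is $10,500, short of $11,000. (b) is therefore removed.
Exception (c) fails — there is no Class E Clearance in force.
Exception (d) does not apply: the Cottage Food Declaration was withdrawn.
Exception (e) does not apply: items are sold unlabelled.
No exception displaces § 50.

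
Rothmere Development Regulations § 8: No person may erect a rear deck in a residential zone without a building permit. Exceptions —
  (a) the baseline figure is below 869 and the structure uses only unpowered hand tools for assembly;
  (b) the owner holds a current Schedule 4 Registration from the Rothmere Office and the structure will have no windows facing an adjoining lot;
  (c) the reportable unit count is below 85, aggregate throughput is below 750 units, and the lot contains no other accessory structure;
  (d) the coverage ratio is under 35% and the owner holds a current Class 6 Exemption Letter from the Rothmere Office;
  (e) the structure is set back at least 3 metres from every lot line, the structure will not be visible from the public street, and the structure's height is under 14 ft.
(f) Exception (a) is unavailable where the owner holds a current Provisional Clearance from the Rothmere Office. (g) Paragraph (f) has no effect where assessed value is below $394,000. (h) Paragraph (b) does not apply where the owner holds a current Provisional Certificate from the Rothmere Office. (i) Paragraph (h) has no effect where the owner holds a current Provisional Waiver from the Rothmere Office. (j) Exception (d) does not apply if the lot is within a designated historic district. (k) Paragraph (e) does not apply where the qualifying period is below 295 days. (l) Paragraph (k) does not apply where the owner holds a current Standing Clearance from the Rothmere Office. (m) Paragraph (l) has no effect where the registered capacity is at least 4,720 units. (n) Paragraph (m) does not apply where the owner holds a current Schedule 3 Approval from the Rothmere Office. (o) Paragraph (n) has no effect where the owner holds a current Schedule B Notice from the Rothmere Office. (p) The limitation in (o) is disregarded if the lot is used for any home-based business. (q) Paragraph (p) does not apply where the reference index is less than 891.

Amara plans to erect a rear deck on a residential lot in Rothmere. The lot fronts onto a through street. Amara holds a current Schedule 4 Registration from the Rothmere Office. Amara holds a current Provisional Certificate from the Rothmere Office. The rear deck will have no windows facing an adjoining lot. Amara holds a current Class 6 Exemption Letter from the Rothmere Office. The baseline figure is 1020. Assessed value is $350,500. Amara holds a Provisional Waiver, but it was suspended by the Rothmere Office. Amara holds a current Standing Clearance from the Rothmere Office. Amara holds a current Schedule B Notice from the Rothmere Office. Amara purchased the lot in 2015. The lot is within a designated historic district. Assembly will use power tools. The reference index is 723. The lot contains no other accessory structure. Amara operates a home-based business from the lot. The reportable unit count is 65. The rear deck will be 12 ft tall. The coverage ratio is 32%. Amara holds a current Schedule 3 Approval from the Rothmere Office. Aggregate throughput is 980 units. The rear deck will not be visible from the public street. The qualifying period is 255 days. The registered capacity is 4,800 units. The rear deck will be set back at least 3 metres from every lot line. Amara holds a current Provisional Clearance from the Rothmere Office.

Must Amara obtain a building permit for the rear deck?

Yes — Amara must obtain a building permit.

Exception (a) fails — the baseline figure is 1,020, not below 869.
Exception (b) is satisfied on its face — a current Schedule 4 Registration is held; no windows face an adjoining lot. Turning to paragraphs (h)–(i): (h) operates against (b): a current Provisional Certificate is held. (i), which would lift (h), is not triggered — the Provisional Waiver is not current. So (b) is unavailable.
Exception (c) requires that aggregate throughput is below 750 units; but aggregate throughput is 980 units, not below 750 units, so (c) is unavailable.
Exception (d): the coverage ratio is 32%, under the 35% limit; a current Class 6 Exemption Letter is held — every condition holds. However, paragraph (j) must be considered: (j) applies — the lot is in a historic district. (d) is therefore removed.
All of (e)'s requirements are met (the setback is at least 3 m on every side; the structure will not be visible from the street; the structure's height is 12 ft, under the 14 ft limit). But: (k) is engaged — the qualifying period is 255 days, below the 295 days limit. (l) would limit (k) — a current Standing Clearance is held — but (m) sets (l) aside: (m) operates — the registered capacity is 4,800 units, meeting the 4,720 units threshold. (n) would limit (m) — a current Schedule 3 Approval is held — but (o) sets (n) aside: (o) operates — a current Schedule B Notice is held. (p) would limit (o) — a home-based business operates on the lot — but (q) sets (p) aside: (q) is triggered — the reference index is 723, less than the 891 limit. Exception (e) does not apply.
No exception is made out. Amara falls within the general rule.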